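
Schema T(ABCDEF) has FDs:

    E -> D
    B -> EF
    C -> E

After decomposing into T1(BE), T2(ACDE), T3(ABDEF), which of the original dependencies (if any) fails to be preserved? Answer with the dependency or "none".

none

E → D lies within T2.
B → EF lies within T3.
C → E lies within T2.
Every dependency is enforceable on the fragments, so the decomposition is dependency-preserving.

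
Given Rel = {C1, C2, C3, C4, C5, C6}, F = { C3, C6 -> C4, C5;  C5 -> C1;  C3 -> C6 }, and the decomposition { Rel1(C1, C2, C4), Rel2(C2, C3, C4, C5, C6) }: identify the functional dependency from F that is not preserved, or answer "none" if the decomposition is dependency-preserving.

Check C5 → C1: no single fragment contains all of {C1, C5}, and the restricted closure of {C5} across the fragments never reaches {C1}.
C3, C6 → C4, C5 is preserved.
C3 → C6 is preserved.

C5 -> C1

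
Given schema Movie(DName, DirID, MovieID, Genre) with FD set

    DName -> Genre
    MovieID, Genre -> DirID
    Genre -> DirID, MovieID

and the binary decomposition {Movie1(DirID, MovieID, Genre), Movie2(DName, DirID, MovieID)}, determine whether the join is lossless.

Common attributes: Movie1 ∩ Movie2 = {DirID, MovieID}.
No dependency enlarges {DirID, MovieID}, so (DirID, MovieID)⁺ = {DirID, MovieID}.
The closure contains neither all of Movie1 = {DirID, MovieID, Genre} nor all of Movie2 = {DName, DirID, MovieID}, so the common attributes are not a superkey of either fragment. The join is lossy.

No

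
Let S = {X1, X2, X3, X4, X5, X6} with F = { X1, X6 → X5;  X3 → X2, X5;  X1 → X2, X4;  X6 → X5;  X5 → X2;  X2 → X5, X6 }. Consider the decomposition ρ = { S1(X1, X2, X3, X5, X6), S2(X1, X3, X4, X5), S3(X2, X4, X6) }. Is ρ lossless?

Chase test. Columns are X1, X2, X3, X4, X5, X6; row i has aⱼ where attribute j ∈ Si, else bᵢⱼ.
Initial tableau (one row per fragment):
  row 1: a1 a2 a3 b14 a5 a6
  row 2: a1 b22 a3 a4 a5 b26
  row 3: b31 a2 b33 a4 b35 a6
Rows 1 and 2 agree on X3; apply X3→X2, X5 and equate their X2, X5 entries.
Rows 1 and 2 agree on X1; apply X1→X2, X4 and equate their X2, X4 entries.
Rows 1 and 3 agree on X6; apply X6→X5 and equate their X5 entries.
Rows 1 and 2 agree on X2; apply X2→X5, X6 and equate their X5, X6 entries.
Row 1 is now all distinguished symbols — the join is lossless.

Yes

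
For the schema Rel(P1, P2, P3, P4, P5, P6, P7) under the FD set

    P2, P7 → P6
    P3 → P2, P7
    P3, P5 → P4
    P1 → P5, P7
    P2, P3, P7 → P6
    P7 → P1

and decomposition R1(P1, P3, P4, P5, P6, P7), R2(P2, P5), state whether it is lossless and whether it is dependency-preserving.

Lossless test: (P5)⁺ = {P5}, which is a superkey of neither fragment — lossy.
Dependency preservation: the restricted closure of {P2, P7} across the fragments never reaches {P6}, so P2, P7 → P6 cannot be enforced without a join — not preserved.

lossy and not dependency-preserving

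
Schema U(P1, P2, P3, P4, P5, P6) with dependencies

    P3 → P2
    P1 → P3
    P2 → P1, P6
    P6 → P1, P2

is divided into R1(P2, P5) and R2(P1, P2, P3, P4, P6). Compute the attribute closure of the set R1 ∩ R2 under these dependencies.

P1, P2, P3, P6

R1 ∩ R2 = {P2}.
P2 → P1, P6 applies, adding P1, P6
P1 → P3 applies, adding P3
Closure: {P1, P2, P3, P6}.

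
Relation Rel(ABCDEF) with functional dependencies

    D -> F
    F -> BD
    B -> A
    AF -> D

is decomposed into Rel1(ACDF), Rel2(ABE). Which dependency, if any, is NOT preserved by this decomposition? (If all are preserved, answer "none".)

Check F → BD: no single fragment contains all of {BDF}, and the restricted closure of {F} across the fragments never reaches {BD}.
D → F is preserved.
B → A is preserved.
AF → D is preserved.

F -> BD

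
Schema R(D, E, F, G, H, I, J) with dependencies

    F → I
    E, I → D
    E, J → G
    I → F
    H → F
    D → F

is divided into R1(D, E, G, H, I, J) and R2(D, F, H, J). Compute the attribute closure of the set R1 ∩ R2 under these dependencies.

R1 ∩ R2 = {D, H, J}.
H → F applies, adding F
F → I applies, adding I
Closure: {D, F, H, I, J}.

D, F, H, I, J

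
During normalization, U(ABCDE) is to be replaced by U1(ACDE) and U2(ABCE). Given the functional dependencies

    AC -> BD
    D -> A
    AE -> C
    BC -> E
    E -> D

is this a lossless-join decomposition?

Yes

Common attributes: U1 ∩ U2 = {ACE}.
Closure of {ACE}: AC → BD applies, adding BD. So (ACE)⁺ = {ABCDE}.
This closure contains every attribute of U1, so U1 ∩ U2 → U1. The join is lossless.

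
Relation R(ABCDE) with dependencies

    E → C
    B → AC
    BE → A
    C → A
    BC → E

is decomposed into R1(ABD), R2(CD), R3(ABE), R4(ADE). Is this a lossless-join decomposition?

Chase test. Columns are ABCDE; row i has aⱼ where attribute j ∈ Ri, else bᵢⱼ.
Initial tableau (one row per fragment):
  row 1: a1 a2 b13 a4 b15
  row 2: b21 b22 a3 a4 b25
  row 3: a1 a2 b33 b34 a5
  row 4: a1 b42 b43 a4 a5
Rows 3 and 4 agree on E; apply E→C and equate their C entries.
Rows 1 and 3 agree on B; apply B→AC and equate their AC entries.
Rows 1 and 3 agree on BC; apply BC→E and equate their E entries.
No row becomes fully distinguished — the join is lossy.

No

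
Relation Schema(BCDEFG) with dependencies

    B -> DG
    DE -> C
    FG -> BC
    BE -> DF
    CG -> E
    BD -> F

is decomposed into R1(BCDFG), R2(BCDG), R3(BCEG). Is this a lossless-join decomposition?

Yes

Chase test. Columns are BCDEFG; row i has aⱼ where attribute j ∈ Ri, else bᵢⱼ.
Initial tableau (one row per fragment):
  row 1: a1 a2 a3 b14 a5 a6
  row 2: a1 a2 a3 b24 b25 a6
  row 3: a1 a2 b33 a4 b35 a6
Rows 1 and 3 agree on B; apply B→DG and equate their DG entries.
Rows 1 and 2 agree on CG; apply CG→E and equate their E entries.
Rows 1 and 3 agree on CG; apply CG→E and equate their E entries.
Rows 1 and 2 agree on BD; apply BD→F and equate their F entries.
Rows 1 and 3 agree on BD; apply BD→F and equate their F entries.
Row 1 is now all distinguished symbols — the join is lossless.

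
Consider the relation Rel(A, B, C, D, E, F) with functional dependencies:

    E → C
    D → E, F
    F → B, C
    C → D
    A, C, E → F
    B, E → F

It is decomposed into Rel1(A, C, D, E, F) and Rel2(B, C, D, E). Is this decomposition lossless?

Yes

Common attributes: Rel1 ∩ Rel2 = {C, D, E}.
Closure of {C, D, E}: D → E, F applies, adding F; F → B, C applies, adding B. So (C, D, E)⁺ = {B, C, D, E, F}.
This closure contains every attribute of Rel2, so Rel1 ∩ Rel2 → Rel2. The join is lossless.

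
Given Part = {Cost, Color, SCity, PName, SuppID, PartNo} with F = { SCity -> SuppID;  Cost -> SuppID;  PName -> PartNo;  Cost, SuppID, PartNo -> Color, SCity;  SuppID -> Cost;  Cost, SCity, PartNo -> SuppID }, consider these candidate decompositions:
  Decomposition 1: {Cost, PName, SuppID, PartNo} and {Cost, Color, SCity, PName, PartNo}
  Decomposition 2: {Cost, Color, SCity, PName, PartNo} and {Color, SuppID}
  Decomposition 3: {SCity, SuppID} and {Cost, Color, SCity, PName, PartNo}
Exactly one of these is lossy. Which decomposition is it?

Decomposition 1: common = {Cost, PName, PartNo}, closure = {Cost, Color, SCity, PName, SuppID, PartNo} → lossless.
Decomposition 2: common = {Color}, closure = {Color} → lossy.
Decomposition 3: common = {SCity}, closure = {Cost, SCity, SuppID} → lossless.

Decomposition 2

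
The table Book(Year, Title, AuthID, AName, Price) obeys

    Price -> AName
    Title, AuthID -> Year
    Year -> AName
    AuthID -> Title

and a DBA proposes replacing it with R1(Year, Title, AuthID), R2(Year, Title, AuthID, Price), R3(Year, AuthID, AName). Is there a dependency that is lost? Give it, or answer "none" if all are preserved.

Price -> AName

Check Price → AName: no single fragment contains all of {AName, Price}, and the restricted closure of {Price} across the fragments never reaches {AName}.
Title, AuthID → Year is preserved.
Year → AName is preserved.
AuthID → Title is preserved.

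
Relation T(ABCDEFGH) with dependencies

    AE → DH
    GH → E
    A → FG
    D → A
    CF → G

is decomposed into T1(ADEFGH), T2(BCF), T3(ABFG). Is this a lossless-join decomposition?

No

Chase test. Columns are ABCDEFGH; row i has aⱼ where attribute j ∈ Ti, else bᵢⱼ.
Initial tableau (one row per fragment):
  row 1: a1 b12 b13 a4 a5 a6 a7 a8
  row 2: b21 a2 a3 b24 b25 a6 b27 b28
  row 3: a1 a2 b33 b34 b35 a6 a7 b38
No row becomes fully distinguished — the join is lossy.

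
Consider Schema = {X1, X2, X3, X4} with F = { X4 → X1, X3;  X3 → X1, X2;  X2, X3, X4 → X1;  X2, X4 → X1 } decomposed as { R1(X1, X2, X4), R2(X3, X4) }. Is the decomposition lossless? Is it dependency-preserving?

lossless but not dependency-preserving

Lossless test: (X4)⁺ = {X1, X2, X3, X4}, which contains all of one fragment — lossless.
Dependency preservation: the restricted closure of {X3} across the fragments never reaches {X1, X2}, so X3 → X1, X2 cannot be enforced without a join — not preserved.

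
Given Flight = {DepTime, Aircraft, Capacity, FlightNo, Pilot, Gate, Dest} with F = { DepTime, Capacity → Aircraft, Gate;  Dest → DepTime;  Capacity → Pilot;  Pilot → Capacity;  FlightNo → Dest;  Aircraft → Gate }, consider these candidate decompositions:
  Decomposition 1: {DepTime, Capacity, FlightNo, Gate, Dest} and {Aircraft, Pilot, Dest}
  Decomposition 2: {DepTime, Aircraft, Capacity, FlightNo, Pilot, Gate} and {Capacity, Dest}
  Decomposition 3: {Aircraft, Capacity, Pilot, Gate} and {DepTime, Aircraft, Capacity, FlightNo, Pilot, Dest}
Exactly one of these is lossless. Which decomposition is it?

Decomposition 3

Decomposition 1: common = {Dest}, closure = {DepTime, Dest} → lossy.
Decomposition 2: common = {Capacity}, closure = {Capacity, Pilot} → lossy.
Decomposition 3: common = {Aircraft, Capacity, Pilot}, closure = {Aircraft, Capacity, Pilot, Gate} → lossless.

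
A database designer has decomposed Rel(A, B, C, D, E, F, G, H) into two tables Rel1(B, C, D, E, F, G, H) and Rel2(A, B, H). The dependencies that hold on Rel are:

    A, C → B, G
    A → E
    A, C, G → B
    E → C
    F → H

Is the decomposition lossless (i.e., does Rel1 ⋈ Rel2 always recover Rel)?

Common attributes: Rel1 ∩ Rel2 = {B, H}.
No dependency enlarges {B, H}, so (B, H)⁺ = {B, H}.
The closure contains neither all of Rel1 = {B, C, D, E, F, G, H} nor all of Rel2 = {A, B, H}, so the common attributes are not a superkey of either fragment. The join is lossy.

No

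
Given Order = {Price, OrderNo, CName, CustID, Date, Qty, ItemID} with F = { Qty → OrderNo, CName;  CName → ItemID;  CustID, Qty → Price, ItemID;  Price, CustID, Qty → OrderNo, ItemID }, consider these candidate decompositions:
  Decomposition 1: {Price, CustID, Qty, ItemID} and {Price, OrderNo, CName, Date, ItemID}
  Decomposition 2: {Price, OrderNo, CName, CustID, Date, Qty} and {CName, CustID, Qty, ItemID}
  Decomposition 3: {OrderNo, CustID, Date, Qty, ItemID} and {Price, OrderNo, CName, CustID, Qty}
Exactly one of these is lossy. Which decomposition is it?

Decomposition 1: common = {Price, ItemID}, closure = {Price, ItemID} → lossy.
Decomposition 2: common = {CName, CustID, Qty}, closure = {Price, OrderNo, CName, CustID, Qty, ItemID} → lossless.
Decomposition 3: common = {OrderNo, CustID, Qty}, closure = {Price, OrderNo, CName, CustID, Qty, ItemID} → lossless.

Decomposition 1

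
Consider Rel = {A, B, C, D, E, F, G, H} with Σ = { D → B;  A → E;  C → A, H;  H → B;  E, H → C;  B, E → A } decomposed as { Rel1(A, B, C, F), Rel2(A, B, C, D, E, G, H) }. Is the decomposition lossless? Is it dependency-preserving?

lossy but dependency-preserving

Lossless test: (A, B, C)⁺ = {A, B, C, E, H}, which is a superkey of neither fragment — lossy.
Dependency preservation: every FD's attributes lie within a single fragment, so each can be enforced locally — preserved.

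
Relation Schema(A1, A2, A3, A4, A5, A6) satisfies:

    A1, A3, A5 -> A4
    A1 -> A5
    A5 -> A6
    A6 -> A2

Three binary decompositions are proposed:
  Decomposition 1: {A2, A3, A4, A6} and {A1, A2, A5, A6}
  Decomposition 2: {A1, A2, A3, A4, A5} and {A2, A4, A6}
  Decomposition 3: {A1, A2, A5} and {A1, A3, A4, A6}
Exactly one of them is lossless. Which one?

Decomposition 1: common = {A2, A6}, closure = {A2, A6} → lossy.
Decomposition 2: common = {A2, A4}, closure = {A2, A4} → lossy.
Decomposition 3: common = {A1}, closure = {A1, A2, A5, A6} → lossless.

Decomposition 3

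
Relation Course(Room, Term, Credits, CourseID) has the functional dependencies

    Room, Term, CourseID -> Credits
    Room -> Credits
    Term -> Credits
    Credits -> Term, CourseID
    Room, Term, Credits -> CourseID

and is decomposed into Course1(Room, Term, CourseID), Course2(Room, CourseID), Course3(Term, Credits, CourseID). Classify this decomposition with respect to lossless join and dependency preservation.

Lossless test (chase): Rows 1 and 2 agree on Room; apply Room→Credits and equate their Credits entries. Rows 1 and 3 agree on Term; apply Term→Credits and equate their Credits entries. Rows 1 and 2 agree on Credits; apply Credits→Term, CourseID and equate their Term, CourseID entries. Row 1 is now all distinguished symbols — the join is lossless.
Dependency preservation: Room, Term, CourseID → Credits; Room → Credits; Room, Term, Credits → CourseID are not contained in any single fragment, but the restricted closure of each left-hand side across the fragments still reaches the right-hand side; the remaining FDs each lie inside some fragment. All dependencies are preserved.

lossless and dependency-preserving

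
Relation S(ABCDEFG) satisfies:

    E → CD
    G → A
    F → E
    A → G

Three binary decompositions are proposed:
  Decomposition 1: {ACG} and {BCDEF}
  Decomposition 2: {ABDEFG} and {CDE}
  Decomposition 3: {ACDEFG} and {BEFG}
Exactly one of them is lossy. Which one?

Decomposition 1: common = {C}, closure = {C} → lossy.
Decomposition 2: common = {DE}, closure = {CDE} → lossless.
Decomposition 3: common = {EFG}, closure = {ACDEFG} → lossless.

Decomposition 1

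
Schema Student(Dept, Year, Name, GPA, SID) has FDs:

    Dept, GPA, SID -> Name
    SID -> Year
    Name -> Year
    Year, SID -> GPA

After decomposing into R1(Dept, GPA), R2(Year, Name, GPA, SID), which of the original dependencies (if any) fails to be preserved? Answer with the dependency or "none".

Dept, GPA, SID -> Name

Check Dept, GPA, SID → Name: no single fragment contains all of {Dept, Name, GPA, SID}, and the restricted closure of {Dept, GPA, SID} across the fragments never reaches {Name}.
SID → Year is preserved.
Name → Year is preserved.
Year, SID → GPA is preserved.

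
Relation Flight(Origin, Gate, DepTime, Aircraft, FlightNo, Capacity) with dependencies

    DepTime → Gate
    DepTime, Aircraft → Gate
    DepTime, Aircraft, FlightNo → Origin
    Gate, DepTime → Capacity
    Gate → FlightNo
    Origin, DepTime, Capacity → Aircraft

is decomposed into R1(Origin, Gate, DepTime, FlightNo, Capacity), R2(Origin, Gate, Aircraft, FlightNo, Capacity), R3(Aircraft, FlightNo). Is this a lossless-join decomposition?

Chase test. Columns are Origin, Gate, DepTime, Aircraft, FlightNo, Capacity; row i has aⱼ where attribute j ∈ Ri, else bᵢⱼ.
Initial tableau (one row per fragment):
  row 1: a1 a2 a3 b14 a5 a6
  row 2: a1 a2 b23 a4 a5 a6
  row 3: b31 b32 b33 a4 a5 b36
No row becomes fully distinguished — the join is lossy.

No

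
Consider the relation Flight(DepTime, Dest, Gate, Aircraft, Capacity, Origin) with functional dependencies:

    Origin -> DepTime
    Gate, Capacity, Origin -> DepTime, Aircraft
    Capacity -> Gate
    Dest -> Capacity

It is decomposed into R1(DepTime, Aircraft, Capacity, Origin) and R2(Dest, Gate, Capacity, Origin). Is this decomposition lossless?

Yes

Common attributes: R1 ∩ R2 = {Capacity, Origin}.
Closure of {Capacity, Origin}: Origin → DepTime applies, adding DepTime; Capacity → Gate applies, adding Gate; Gate, Capacity, Origin → DepTime, Aircraft applies, adding Aircraft. So (Capacity, Origin)⁺ = {DepTime, Gate, Aircraft, Capacity, Origin}.
This closure contains every attribute of R1, so R1 ∩ R2 → R1. The join is lossless.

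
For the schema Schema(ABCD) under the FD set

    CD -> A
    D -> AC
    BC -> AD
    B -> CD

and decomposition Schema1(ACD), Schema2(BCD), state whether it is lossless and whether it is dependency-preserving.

Lossless test: (CD)⁺ = {ACD}, which contains all of one fragment — lossless.
Dependency preservation: BC → AD is not contained in any single fragment, but the restricted closure of its left-hand side across the fragments still reaches the right-hand side; the remaining FDs each lie inside some fragment. All dependencies are preserved.

lossless and dependency-preserving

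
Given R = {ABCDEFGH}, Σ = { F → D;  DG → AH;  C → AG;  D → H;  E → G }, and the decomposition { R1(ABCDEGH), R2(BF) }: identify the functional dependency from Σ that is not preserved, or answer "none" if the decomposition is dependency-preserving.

F → D

Check F → D: no single fragment contains all of {DF}, and the restricted closure of {F} across the fragments never reaches {D}.
DG → AH is preserved.
C → AG is preserved.
D → H is preserved.
E → G is preserved.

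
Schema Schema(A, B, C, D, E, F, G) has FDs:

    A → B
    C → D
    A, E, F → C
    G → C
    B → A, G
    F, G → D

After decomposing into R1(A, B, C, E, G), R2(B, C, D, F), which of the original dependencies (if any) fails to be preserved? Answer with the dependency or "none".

A → B lies within R1.
C → D lies within R2.
A, E, F → C: restricted closure across fragments reaches C.
G → C lies within R1.
B → A, G lies within R1.
F, G → D: restricted closure across fragments reaches D.
Every dependency is enforceable on the fragments, so the decomposition is dependency-preserving.

none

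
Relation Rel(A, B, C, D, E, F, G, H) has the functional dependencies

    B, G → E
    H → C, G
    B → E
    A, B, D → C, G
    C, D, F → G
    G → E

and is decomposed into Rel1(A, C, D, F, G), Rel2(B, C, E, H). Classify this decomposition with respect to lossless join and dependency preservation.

Lossless test: (C)⁺ = {C}, which is a superkey of neither fragment — lossy.
Dependency preservation: the restricted closure of {H} across the fragments never reaches {C, G}, so H → C, G cannot be enforced without a join — not preserved.

lossy and not dependency-preserving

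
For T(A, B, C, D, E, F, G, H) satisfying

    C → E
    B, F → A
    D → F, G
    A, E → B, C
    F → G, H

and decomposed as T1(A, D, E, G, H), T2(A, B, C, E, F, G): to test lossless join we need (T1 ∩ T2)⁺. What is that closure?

T1 ∩ T2 = {A, E, G}.
A, E → B, C applies, adding B, C
Closure: {A, B, C, E, G}.

A, B, C, E, G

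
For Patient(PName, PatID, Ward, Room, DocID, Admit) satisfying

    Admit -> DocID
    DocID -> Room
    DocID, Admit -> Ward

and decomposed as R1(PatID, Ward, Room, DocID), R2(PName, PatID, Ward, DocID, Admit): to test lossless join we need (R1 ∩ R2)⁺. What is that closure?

PatID, Ward, Room, DocID

R1 ∩ R2 = {PatID, Ward, DocID}.
DocID → Room applies, adding Room
Closure: {PatID, Ward, Room, DocID}.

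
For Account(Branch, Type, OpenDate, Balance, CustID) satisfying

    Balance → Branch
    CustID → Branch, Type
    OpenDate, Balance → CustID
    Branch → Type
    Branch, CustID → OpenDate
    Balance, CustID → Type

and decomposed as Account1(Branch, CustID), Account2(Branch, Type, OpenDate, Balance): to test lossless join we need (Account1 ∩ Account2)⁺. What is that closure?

Account1 ∩ Account2 = {Branch}.
Branch → Type applies, adding Type
Closure: {Branch, Type}.

Branch, Type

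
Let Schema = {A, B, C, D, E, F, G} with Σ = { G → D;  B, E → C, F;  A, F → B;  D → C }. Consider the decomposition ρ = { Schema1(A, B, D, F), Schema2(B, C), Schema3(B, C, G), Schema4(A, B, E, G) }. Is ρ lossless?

Chase test. Columns are A, B, C, D, E, F, G; row i has aⱼ where attribute j ∈ Schemai, else bᵢⱼ.
Initial tableau (one row per fragment):
  row 1: a1 a2 b13 a4 b15 a6 b17
  row 2: b21 a2 a3 b24 b25 b26 b27
  row 3: b31 a2 a3 b34 b35 b36 a7
  row 4: a1 a2 b43 b44 a5 b46 a7
Rows 3 and 4 agree on G; apply G→D and equate their D entries.
Rows 3 and 4 agree on D; apply D→C and equate their C entries.
No row becomes fully distinguished — the join is lossy.

No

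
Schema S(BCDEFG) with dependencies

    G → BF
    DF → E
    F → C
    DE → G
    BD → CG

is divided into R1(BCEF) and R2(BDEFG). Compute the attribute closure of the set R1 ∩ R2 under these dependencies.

R1 ∩ R2 = {BEF}.
F → C applies, adding C
Closure: {BCEF}.

BCEF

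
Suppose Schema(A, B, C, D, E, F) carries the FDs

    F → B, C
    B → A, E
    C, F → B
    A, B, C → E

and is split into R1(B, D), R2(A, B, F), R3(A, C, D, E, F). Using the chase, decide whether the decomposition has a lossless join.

Yes

Chase test. Columns are A, B, C, D, E, F; row i has aⱼ where attribute j ∈ Ri, else bᵢⱼ.
Initial tableau (one row per fragment):
  row 1: b11 a2 b13 a4 b15 b16
  row 2: a1 a2 b23 b24 b25 a6
  row 3: a1 b32 a3 a4 a5 a6
Rows 2 and 3 agree on F; apply F→B, C and equate their B, C entries.
Rows 1 and 2 agree on B; apply B→A, E and equate their A, E entries.
Rows 1 and 3 agree on B; apply B→A, E and equate their A, E entries.
Row 3 is now all distinguished symbols — the join is lossless.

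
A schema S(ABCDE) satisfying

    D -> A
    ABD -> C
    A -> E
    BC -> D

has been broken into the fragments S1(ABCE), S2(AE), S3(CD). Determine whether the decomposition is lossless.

No

Chase test. Columns are ABCDE; row i has aⱼ where attribute j ∈ Si, else bᵢⱼ.
Initial tableau (one row per fragment):
  row 1: a1 a2 a3 b14 a5
  row 2: a1 b22 b23 b24 a5
  row 3: b31 b32 a3 a4 b35
No row becomes fully distinguished — the join is lossy.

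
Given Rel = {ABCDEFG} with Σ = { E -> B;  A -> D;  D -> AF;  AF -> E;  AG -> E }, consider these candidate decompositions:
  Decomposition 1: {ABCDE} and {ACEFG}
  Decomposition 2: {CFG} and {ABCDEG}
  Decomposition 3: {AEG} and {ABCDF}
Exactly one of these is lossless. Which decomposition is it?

Decomposition 1

Decomposition 1: common = {ACE}, closure = {ABCDEF} → lossless.
Decomposition 2: common = {CG}, closure = {CG} → lossy.
Decomposition 3: common = {A}, closure = {ABDEF} → lossy.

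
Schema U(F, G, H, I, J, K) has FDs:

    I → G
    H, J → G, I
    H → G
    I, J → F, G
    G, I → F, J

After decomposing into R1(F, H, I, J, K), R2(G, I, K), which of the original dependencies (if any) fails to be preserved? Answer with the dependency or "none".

H → G

Check H → G: no single fragment contains all of {G, H}, and the restricted closure of {H} across the fragments never reaches {G}.
I → G is preserved.
H, J → G, I is preserved.
I, J → F, G is preserved.
G, I → F, J is preserved.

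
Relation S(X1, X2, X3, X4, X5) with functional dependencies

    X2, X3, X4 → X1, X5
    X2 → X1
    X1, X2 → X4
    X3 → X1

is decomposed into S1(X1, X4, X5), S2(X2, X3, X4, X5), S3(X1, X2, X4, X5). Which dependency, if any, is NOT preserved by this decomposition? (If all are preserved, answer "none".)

X3 → X1

Check X3 → X1: no single fragment contains all of {X1, X3}, and the restricted closure of {X3} across the fragments never reaches {X1}.
X2, X3, X4 → X1, X5 is preserved.
X2 → X1 is preserved.
X1, X2 → X4 is preserved.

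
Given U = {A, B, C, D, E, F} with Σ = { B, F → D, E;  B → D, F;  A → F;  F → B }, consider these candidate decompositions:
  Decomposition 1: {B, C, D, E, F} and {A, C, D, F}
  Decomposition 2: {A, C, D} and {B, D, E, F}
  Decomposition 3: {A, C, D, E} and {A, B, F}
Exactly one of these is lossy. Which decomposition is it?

Decomposition 1: common = {C, D, F}, closure = {B, C, D, E, F} → lossless.
Decomposition 2: common = {D}, closure = {D} → lossy.
Decomposition 3: common = {A}, closure = {A, B, D, E, F} → lossless.

Decomposition 2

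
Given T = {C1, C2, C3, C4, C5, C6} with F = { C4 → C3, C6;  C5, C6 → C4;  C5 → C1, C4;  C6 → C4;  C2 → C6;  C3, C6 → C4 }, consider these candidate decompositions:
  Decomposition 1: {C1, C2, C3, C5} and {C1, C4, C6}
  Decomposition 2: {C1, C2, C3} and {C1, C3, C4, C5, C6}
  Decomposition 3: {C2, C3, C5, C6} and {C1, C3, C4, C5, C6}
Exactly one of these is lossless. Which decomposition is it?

Decomposition 1: common = {C1}, closure = {C1} → lossy.
Decomposition 2: common = {C1, C3}, closure = {C1, C3} → lossy.
Decomposition 3: common = {C3, C5, C6}, closure = {C1, C3, C4, C5, C6} → lossless.

Decomposition 3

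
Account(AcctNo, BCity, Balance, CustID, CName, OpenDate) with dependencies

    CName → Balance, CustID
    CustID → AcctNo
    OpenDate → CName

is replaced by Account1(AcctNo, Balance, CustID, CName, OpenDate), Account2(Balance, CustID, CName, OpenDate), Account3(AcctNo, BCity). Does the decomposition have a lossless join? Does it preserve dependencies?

lossy but dependency-preserving

Lossless test (chase): Rows 1 and 2 agree on CustID; apply CustID→AcctNo and equate their AcctNo entries. No row becomes fully distinguished — the join is lossy.
Dependency preservation: every FD's attributes lie within a single fragment, so each can be enforced locally — preserved.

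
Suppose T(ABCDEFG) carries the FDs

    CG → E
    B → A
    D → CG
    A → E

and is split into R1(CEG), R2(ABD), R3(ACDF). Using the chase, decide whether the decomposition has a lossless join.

Chase test. Columns are ABCDEFG; row i has aⱼ where attribute j ∈ Ri, else bᵢⱼ.
Initial tableau (one row per fragment):
  row 1: b11 b12 a3 b14 a5 b16 a7
  row 2: a1 a2 b23 a4 b25 b26 b27
  row 3: a1 b32 a3 a4 b35 a6 b37
Rows 2 and 3 agree on D; apply D→CG and equate their CG entries.
Rows 2 and 3 agree on A; apply A→E and equate their E entries.
No row becomes fully distinguished — the join is lossy.

No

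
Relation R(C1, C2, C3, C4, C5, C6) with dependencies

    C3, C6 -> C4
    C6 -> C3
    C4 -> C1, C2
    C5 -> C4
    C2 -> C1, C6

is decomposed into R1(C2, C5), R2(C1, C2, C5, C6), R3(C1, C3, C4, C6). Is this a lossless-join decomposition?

Chase test. Columns are C1, C2, C3, C4, C5, C6; row i has aⱼ where attribute j ∈ Ri, else bᵢⱼ.
Initial tableau (one row per fragment):
  row 1: b11 a2 b13 b14 a5 b16
  row 2: a1 a2 b23 b24 a5 a6
  row 3: a1 b32 a3 a4 b35 a6
Rows 2 and 3 agree on C6; apply C6→C3 and equate their C3 entries.
Rows 1 and 2 agree on C5; apply C5→C4 and equate their C4 entries.
Rows 1 and 2 agree on C2; apply C2→C1, C6 and equate their C1, C6 entries.
Rows 2 and 3 agree on C3, C6; apply C3, C6→C4 and equate their C4 entries.
Rows 1 and 2 agree on C6; apply C6→C3 and equate their C3 entries.
Rows 1 and 3 agree on C4; apply C4→C1, C2 and equate their C1, C2 entries.
Row 1 is now all distinguished symbols — the join is lossless.

Yes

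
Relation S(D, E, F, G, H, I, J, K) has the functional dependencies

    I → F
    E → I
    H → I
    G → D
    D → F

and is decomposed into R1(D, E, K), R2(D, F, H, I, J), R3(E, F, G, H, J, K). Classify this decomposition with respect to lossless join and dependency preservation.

lossy and not dependency-preserving

Lossless test (chase): Rows 1 and 3 agree on E; apply E→I and equate their I entries. Rows 2 and 3 agree on H; apply H→I and equate their I entries. Rows 1 and 2 agree on D; apply D→F and equate their F entries. No row becomes fully distinguished — the join is lossy.
Dependency preservation: the restricted closure of {E} across the fragments never reaches {I}, so E → I cannot be enforced without a join — not preserved.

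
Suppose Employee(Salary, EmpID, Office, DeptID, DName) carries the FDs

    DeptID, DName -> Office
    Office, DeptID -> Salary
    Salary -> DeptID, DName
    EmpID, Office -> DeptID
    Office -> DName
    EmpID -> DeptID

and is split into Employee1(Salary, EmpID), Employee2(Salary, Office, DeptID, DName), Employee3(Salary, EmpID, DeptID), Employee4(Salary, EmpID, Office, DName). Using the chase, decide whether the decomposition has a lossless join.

Chase test. Columns are Salary, EmpID, Office, DeptID, DName; row i has aⱼ where attribute j ∈ Employeei, else bᵢⱼ.
Initial tableau (one row per fragment):
  row 1: a1 a2 b13 b14 b15
  row 2: a1 b22 a3 a4 a5
  row 3: a1 a2 b33 a4 b35
  row 4: a1 a2 a3 b44 a5
Rows 1 and 2 agree on Salary; apply Salary→DeptID, DName and equate their DeptID, DName entries.
Rows 1 and 3 agree on Salary; apply Salary→DeptID, DName and equate their DeptID, DName entries.
Rows 1 and 4 agree on Salary; apply Salary→DeptID, DName and equate their DeptID, DName entries.
Rows 1 and 2 agree on DeptID, DName; apply DeptID, DName→Office and equate their Office entries.
Rows 1 and 3 agree on DeptID, DName; apply DeptID, DName→Office and equate their Office entries.
Row 1 is now all distinguished symbols — the join is lossless.

Yes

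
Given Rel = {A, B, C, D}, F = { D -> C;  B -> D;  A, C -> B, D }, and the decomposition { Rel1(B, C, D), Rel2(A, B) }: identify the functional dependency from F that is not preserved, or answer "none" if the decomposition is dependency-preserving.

A, C -> B, D

Check A, C → B, D: no single fragment contains all of {A, B, C, D}, and the restricted closure of {A, C} across the fragments never reaches {B, D}.
D → C is preserved.
B → D is preserved.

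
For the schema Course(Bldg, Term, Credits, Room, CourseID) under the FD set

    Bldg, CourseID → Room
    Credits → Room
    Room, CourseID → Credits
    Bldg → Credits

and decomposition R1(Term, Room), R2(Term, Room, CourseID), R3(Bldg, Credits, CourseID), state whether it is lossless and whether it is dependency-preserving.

Lossless test (chase): applying each FD to every pair of rows produces no changes in the tableau, so no row becomes fully distinguished — the join is lossy.
Dependency preservation: the restricted closure of {Bldg, CourseID} across the fragments never reaches {Room}, so Bldg, CourseID → Room cannot be enforced without a join — not preserved.

lossy and not dependency-preserving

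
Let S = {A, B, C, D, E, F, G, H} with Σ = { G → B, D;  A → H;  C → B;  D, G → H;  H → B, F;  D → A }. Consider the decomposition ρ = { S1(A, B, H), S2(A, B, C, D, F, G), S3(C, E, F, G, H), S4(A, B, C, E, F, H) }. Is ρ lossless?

Chase test. Columns are A, B, C, D, E, F, G, H; row i has aⱼ where attribute j ∈ Si, else bᵢⱼ.
Initial tableau (one row per fragment):
  row 1: a1 a2 b13 b14 b15 b16 b17 a8
  row 2: a1 a2 a3 a4 b25 a6 a7 b28
  row 3: b31 b32 a3 b34 a5 a6 a7 a8
  row 4: a1 a2 a3 b44 a5 a6 b47 a8
Rows 2 and 3 agree on G; apply G→B, D and equate their B, D entries.
Rows 1 and 2 agree on A; apply A→H and equate their H entries.
Rows 1 and 2 agree on H; apply H→B, F and equate their B, F entries.
Rows 2 and 3 agree on D; apply D→A and equate their A entries.
Row 3 is now all distinguished symbols — the join is lossless.

Yes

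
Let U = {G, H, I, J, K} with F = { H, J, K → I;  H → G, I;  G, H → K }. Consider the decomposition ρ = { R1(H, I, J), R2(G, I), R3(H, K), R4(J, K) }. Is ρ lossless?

Chase test. Columns are G, H, I, J, K; row i has aⱼ where attribute j ∈ Ri, else bᵢⱼ.
Initial tableau (one row per fragment):
  row 1: b11 a2 a3 a4 b15
  row 2: a1 b22 a3 b24 b25
  row 3: b31 a2 b33 b34 a5
  row 4: b41 b42 b43 a4 a5
Rows 1 and 3 agree on H; apply H→G, I and equate their G, I entries.
Rows 1 and 3 agree on G, H; apply G, H→K and equate their K entries.
No row becomes fully distinguished — the join is lossy.

No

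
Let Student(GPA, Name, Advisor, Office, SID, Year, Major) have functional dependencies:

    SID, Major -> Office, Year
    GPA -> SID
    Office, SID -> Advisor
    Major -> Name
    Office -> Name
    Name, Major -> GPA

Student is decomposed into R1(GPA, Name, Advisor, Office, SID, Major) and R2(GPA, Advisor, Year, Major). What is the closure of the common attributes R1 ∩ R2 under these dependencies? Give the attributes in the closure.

GPA, Name, Advisor, Office, SID, Year, Major

R1 ∩ R2 = {GPA, Advisor, Major}.
GPA → SID applies, adding SID
Major → Name applies, adding Name
SID, Major → Office, Year applies, adding Office, Year
Closure: {GPA, Name, Advisor, Office, SID, Year, Major}.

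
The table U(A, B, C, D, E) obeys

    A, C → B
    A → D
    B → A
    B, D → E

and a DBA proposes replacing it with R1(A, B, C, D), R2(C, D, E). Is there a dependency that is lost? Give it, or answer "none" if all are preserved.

B, D → E

Check B, D → E: no single fragment contains all of {B, D, E}, and the restricted closure of {B, D} across the fragments never reaches {E}.
A, C → B is preserved.
A → D is preserved.
B → A is preserved.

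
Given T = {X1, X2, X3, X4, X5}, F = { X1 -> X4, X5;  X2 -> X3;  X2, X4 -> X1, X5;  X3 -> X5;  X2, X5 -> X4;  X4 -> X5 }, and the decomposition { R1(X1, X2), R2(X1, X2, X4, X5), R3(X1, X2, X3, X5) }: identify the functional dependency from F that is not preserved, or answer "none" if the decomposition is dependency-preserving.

none

X1 → X4, X5 lies within R2.
X2 → X3 lies within R3.
X2, X4 → X1, X5 lies within R2.
X3 → X5 lies within R3.
X2, X5 → X4 lies within R2.
X4 → X5 lies within R2.
Every dependency is enforceable on the fragments, so the decomposition is dependency-preserving.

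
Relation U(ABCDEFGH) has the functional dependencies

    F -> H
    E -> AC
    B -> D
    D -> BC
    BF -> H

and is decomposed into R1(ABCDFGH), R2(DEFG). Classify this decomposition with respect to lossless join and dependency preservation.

Lossless test: (DFG)⁺ = {BCDFGH}, which is a superkey of neither fragment — lossy.
Dependency preservation: the restricted closure of {E} across the fragments never reaches {AC}, so E → AC cannot be enforced without a join — not preserved.

lossy and not dependency-preserving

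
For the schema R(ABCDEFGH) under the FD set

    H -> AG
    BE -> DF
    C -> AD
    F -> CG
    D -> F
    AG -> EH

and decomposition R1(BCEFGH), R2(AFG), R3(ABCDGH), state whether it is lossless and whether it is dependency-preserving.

Lossless test (chase): Rows 1 and 3 agree on H; apply H→AG and equate their AG entries. Rows 1 and 3 agree on C; apply C→AD and equate their AD entries. Rows 1 and 2 agree on F; apply F→CG and equate their CG entries. Rows 1 and 3 agree on D; apply D→F and equate their F entries. Rows 1 and 2 agree on AG; apply AG→EH and equate their EH entries. Rows 1 and 3 agree on AG; apply AG→EH and equate their EH entries. Rows 1 and 2 agree on C; apply C→AD and equate their AD entries. Row 1 is now all distinguished symbols — the join is lossless.
Dependency preservation: BE → DF; D → F; AG → EH are not contained in any single fragment, but the restricted closure of each left-hand side across the fragments still reaches the right-hand side; the remaining FDs each lie inside some fragment. All dependencies are preserved.

lossless and dependency-preserving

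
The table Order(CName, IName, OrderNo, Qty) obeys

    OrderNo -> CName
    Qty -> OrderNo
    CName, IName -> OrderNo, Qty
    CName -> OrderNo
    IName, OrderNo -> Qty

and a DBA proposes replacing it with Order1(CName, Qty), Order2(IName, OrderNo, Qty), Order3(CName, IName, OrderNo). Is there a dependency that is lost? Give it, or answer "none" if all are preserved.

OrderNo → CName lies within Order3.
Qty → OrderNo lies within Order2.
CName, IName → OrderNo, Qty: restricted closure across fragments reaches OrderNo, Qty.
CName → OrderNo lies within Order3.
IName, OrderNo → Qty lies within Order2.
Every dependency is enforceable on the fragments, so the decomposition is dependency-preserving.

none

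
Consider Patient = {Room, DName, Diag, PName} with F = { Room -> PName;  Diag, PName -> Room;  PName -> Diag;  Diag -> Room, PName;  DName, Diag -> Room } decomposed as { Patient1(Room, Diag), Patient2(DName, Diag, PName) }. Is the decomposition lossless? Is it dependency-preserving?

lossless and dependency-preserving

Lossless test: (Diag)⁺ = {Room, Diag, PName}, which contains all of one fragment — lossless.
Dependency preservation: Room → PName; Diag, PName → Room; Diag → Room, PName; DName, Diag → Room are not contained in any single fragment, but the restricted closure of each left-hand side across the fragments still reaches the right-hand side; the remaining FDs each lie inside some fragment. All dependencies are preserved.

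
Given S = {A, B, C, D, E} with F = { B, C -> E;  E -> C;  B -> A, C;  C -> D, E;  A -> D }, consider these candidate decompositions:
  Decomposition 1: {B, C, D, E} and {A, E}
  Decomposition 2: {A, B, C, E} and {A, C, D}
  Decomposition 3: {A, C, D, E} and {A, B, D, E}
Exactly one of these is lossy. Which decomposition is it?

Decomposition 1

Decomposition 1: common = {E}, closure = {C, D, E} → lossy.
Decomposition 2: common = {A, C}, closure = {A, C, D, E} → lossless.
Decomposition 3: common = {A, D, E}, closure = {A, C, D, E} → lossless.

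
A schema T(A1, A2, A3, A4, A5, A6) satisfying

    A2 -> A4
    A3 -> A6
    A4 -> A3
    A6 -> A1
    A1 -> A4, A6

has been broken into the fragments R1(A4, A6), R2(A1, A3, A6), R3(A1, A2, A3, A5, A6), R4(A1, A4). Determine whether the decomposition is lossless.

Chase test. Columns are A1, A2, A3, A4, A5, A6; row i has aⱼ where attribute j ∈ Ri, else bᵢⱼ.
Initial tableau (one row per fragment):
  row 1: b11 b12 b13 a4 b15 a6
  row 2: a1 b22 a3 b24 b25 a6
  row 3: a1 a2 a3 b34 a5 a6
  row 4: a1 b42 b43 a4 b45 b46
Rows 1 and 4 agree on A4; apply A4→A3 and equate their A3 entries.
Rows 1 and 2 agree on A6; apply A6→A1 and equate their A1 entries.
Rows 1 and 2 agree on A1; apply A1→A4, A6 and equate their A4, A6 entries.
Rows 1 and 3 agree on A1; apply A1→A4, A6 and equate their A4, A6 entries.
Rows 1 and 4 agree on A1; apply A1→A4, A6 and equate their A4, A6 entries.
Rows 1 and 2 agree on A4; apply A4→A3 and equate their A3 entries.
Row 3 is now all distinguished symbols — the join is lossless.

Yes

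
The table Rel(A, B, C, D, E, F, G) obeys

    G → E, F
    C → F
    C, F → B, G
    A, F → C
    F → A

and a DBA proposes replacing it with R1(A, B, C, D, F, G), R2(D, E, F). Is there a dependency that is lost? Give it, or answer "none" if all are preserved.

G → E, F: restricted closure across fragments reaches E, F.
C → F lies within R1.
C, F → B, G lies within R1.
A, F → C lies within R1.
F → A lies within R1.
Every dependency is enforceable on the fragments, so the decomposition is dependency-preserving.

none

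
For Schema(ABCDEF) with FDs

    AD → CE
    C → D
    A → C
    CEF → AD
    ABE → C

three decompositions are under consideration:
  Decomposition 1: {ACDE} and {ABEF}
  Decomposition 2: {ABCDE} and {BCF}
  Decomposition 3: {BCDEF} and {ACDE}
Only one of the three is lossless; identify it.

Decomposition 1: common = {AE}, closure = {ACDE} → lossless.
Decomposition 2: common = {BC}, closure = {BCD} → lossy.
Decomposition 3: common = {CDE}, closure = {CDE} → lossy.

Decomposition 1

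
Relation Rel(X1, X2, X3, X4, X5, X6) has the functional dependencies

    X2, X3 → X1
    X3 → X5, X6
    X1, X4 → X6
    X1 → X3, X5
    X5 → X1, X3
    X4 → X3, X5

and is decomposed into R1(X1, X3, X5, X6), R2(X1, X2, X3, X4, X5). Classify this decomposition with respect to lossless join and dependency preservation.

Lossless test: (X1, X3, X5)⁺ = {X1, X3, X5, X6}, which contains all of one fragment — lossless.
Dependency preservation: X1, X4 → X6 is not contained in any single fragment, but the restricted closure of its left-hand side across the fragments still reaches the right-hand side; the remaining FDs each lie inside some fragment. All dependencies are preserved.

lossless and dependency-preserving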